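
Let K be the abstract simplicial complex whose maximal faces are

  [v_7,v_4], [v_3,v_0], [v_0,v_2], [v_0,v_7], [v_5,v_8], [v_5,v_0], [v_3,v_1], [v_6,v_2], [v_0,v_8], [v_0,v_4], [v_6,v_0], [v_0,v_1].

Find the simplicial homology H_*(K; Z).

H_0 = Z,  H_1 = Z^4.

Take the total order v_0 < v_1 < v_2 < v_3 < v_4 < v_5 < v_6 < v_7 < v_8 on the vertex set. Then K (dimension 1) consists of the simplices:

  0-simplices (9): [v_0], [v_1], [v_2], [v_3], [v_4], [v_5], [v_6], [v_7], [v_8]
  1-simplices (12): [v_0,v_1], [v_0,v_2], [v_0,v_3], [v_0,v_4], [v_0,v_5], [v_0,v_6], [v_0,v_7], [v_0,v_8], [v_1,v_3], [v_2,v_6], [v_4,v_7], [v_5,v_8]

Hence C_0 ≅ Z^9, C_1 ≅ Z^12.

∂_1: C_1 → C_0 maps an edge to its endpoints' difference, ∂[p,q] = q − p. For instance
  ∂[v_4,v_7] = [v_7] − [v_4].
The resulting 9×12 matrix has rank 8, and its Smith normal form has invariant factors (1,1,1,1,1,1,1,1).

Now H_k = ker ∂_k / im ∂_{k+1}, so:

  H_0: rank C_0 − rank ∂_1 = 9 − 8 = 1, and the invariant factors of ∂_1 are all 1, so H_0 ≅ Z.
  H_1: rank ker ∂_1 − rank ∂_2 = (12 − 8) − 0 = 4, and there is no ∂_2, so H_1 ≅ Z^4.

As a check, the Euler characteristic is 9 − 12 = -3, which agrees with 1 − 4 = -3.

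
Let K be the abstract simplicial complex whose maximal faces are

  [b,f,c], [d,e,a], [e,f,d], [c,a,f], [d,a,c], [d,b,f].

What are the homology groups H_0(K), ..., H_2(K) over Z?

K has 6 vertices, 12 edges, 6 triangles.
rank ∂_0 = 0, rank ∂_1 = 5 ⇒ b_0 = 6 − 0 − 5 = 1; all invariant factors of ∂_1 are 1 so no torsion. So H_0 ≅ Z.
rank ∂_1 = 5, rank ∂_2 = 6 ⇒ b_1 = 12 − 5 − 6 = 1; all invariant factors of ∂_2 are 1 so no torsion. So H_1 ≅ Z.
rank ∂_2 = 6, rank ∂_3 = 0 ⇒ b_2 = 6 − 6 − 0 = 0. So H_2 ≅ 0.

H_0 ≅ Z,  H_1 ≅ Z,  H_2 = 0.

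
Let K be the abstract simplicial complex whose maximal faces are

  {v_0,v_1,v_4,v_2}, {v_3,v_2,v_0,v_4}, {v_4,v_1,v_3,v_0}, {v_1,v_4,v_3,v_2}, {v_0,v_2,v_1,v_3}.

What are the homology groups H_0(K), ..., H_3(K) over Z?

H_0 ≅ Z,  H_1 = 0,  H_2 = 0,  H_3 ≅ Z.

K has 5 vertices, 10 edges, 10 triangles, 5 3-simplices.
rank ∂_0 = 0, rank ∂_1 = 4 ⇒ b_0 = 5 − 0 − 4 = 1; all invariant factors of ∂_1 are 1 so no torsion. So H_0 = Z.
rank ∂_1 = 4, rank ∂_2 = 6 ⇒ b_1 = 10 − 4 − 6 = 0; all invariant factors of ∂_2 are 1 so no torsion. So H_1 = 0.
rank ∂_2 = 6, rank ∂_3 = 4 ⇒ b_2 = 10 − 6 − 4 = 0; all invariant factors of ∂_3 are 1 so no torsion. So H_2 = 0.
rank ∂_3 = 4, rank ∂_4 = 0 ⇒ b_3 = 5 − 4 − 0 = 1. So H_3 = Z.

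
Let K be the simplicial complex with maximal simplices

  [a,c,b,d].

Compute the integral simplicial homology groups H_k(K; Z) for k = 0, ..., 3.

H_0 ≅ Z,  H_1 = 0,  H_2 = 0,  H_3 = 0.

Order the vertices as a < b < c < d. Listing each simplex with vertices in this order, K has dimension 3 with simplices:

  0-simplices (4): a, b, c, d
  1-simplices (6): ab, ac, ad, bc, bd, cd
  2-simplices (4): abc, abd, acd, bcd
  3-simplices (1): abcd

giving chain groups C_0 ≅ Z^4, C_1 ≅ Z^6, C_2 ≅ Z^4, C_3 ≅ Z^1.

The boundary map ∂_1: C_1 → C_0 maps an edge to its endpoints' difference, ∂[p,q] = q − p. For instance
  ∂ad = d − a.
The 4×6 boundary matrix has rank 3 and Smith normal form diag(1,1,1).

Boundary ∂_2: C_2 → C_1 acts by ∂[p,q,r] = [q,r] − [p,r] + [p,q]. For instance
  ∂bcd = cd − bd + bc,
  ∂abc = bc − ac + ab.
As a 6×4 matrix over Z this has rank 3, with invariant factors (1,1,1).

The boundary map ∂_3: C_3 → C_2 sends each 3-simplex σ to the alternating sum Σ_i (−1)^i (σ with its i-th vertex removed). For instance
  ∂abcd = bcd − acd + abd − abc.
This gives a 4×1 integer matrix of rank 1; reducing to Smith normal form yields diagonal entries (1).

Reading off H_k = ker ∂_k / im ∂_{k+1}:

  H_0: rank C_0 − rank ∂_1 = 4 − 3 = 1, and the invariant factors of ∂_1 are all 1, so H_0 = Z.
  H_1: rank ker ∂_1 − rank ∂_2 = (6 − 3) − 3 = 0, and the invariant factors of ∂_2 are all 1, so H_1 = 0.
  H_2: rank ker ∂_2 − rank ∂_3 = (4 − 3) − 1 = 0, and the invariant factors of ∂_3 are all 1, so H_2 = 0.
  H_3: rank ker ∂_3 − rank ∂_4 = (1 − 1) − 0 = 0, and there is no ∂_4, so H_3 = 0.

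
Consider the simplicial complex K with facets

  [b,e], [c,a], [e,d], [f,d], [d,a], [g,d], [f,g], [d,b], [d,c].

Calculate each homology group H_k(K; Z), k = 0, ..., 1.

H_0 ≅ Z,  H_1 ≅ Z^3.

Take the total order a < b < c < d < e < f < g on the vertex set. Then K (dimension 1) consists of the simplices:

  0-simplices (7): a, b, c, d, e, f, g
  1-simplices (9): ac, ad, bd, be, cd, de, df, dg, fg

Hence C_0 ≅ Z^7, C_1 ≅ Z^9.

∂_1: C_1 → C_0 maps an edge to its endpoints' difference, ∂[p,q] = q − p. For instance
  ∂ac = c − a.
As a 7×9 matrix over Z this has rank 6, with invariant factors (1,1,1,1,1,1).

Now H_k = ker ∂_k / im ∂_{k+1}, so:

  H_0: rank C_0 − rank ∂_1 = 7 − 6 = 1, and the invariant factors of ∂_1 are all 1, so H_0 ≅ Z.
  H_1: rank ker ∂_1 − rank ∂_2 = (9 − 6) − 0 = 3, and there is no ∂_2, so H_1 ≅ Z^3.

As a check, the Euler characteristic is 7 − 9 = -2, which agrees with 1 − 3 = -2.
(K is a triangulation of a wedge of 3 circles.)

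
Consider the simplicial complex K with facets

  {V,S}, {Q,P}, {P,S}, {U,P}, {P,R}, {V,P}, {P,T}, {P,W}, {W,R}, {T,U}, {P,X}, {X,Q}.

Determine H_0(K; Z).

H_0 ≅ Z.

Take the total order P < Q < R < S < T < U < V < W < X on the vertex set. Then K (dimension 1) consists of the simplices:

  0-simplices (9): P, Q, R, S, T, U, V, W, X
  1-simplices (12): PQ, PR, PS, PT, PU, PV, PW, PX, QX, RW, SV, TU

Hence C_0 ≅ Z^9, C_1 ≅ Z^12.

Boundary ∂_1: C_1 → C_0 sends each edge [p,q] (with p < q) to q − p. For instance
  ∂RW = W − R.
The 9×12 boundary matrix has rank 8 and Smith normal form diag(1,1,1,1,1,1,1,1).

Computing H_k = (kernel of ∂_k) / (image of ∂_{k+1}):

  H_0: rank C_0 − rank ∂_1 = 9 − 8 = 1, and the invariant factors of ∂_1 are all 1, so H_0 ≅ Z.

(K is a triangulation of a wedge of 4 circles.)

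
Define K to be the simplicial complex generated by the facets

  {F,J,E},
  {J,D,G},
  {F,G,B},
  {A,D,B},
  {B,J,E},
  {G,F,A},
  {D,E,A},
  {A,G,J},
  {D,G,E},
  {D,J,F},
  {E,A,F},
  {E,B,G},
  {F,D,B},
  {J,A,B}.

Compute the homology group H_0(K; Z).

Take the total order A < B < D < E < F < G < J on the vertex set. Then K (dimension 2) consists of the simplices:

  0-simplices (7): A, B, D, E, F, G, J
  1-simplices (21): AB, AD, AE, AF, AG, AJ, BD, BE, BF, BG, BJ, DE, DF, DG, DJ, EF, EG, EJ, FG, FJ, GJ
  2-simplices (14): ABD, ABJ, ADE, AEF, AFG, AGJ, BDF, BEG, BEJ, BFG, DEG, DFJ, DGJ, EFJ

so the chain groups are C_0 ≅ Z^7, C_1 ≅ Z^21, C_2 ≅ Z^14.

Boundary ∂_1: C_1 → C_0 maps an edge to its endpoints' difference, ∂[p,q] = q − p. For instance
  ∂AG = G − A.
The 7×21 boundary matrix has rank 6 and Smith normal form diag(1,1,1,1,1,1).

∂_2: C_2 → C_1 acts by ∂[p,q,r] = [q,r] − [p,r] + [p,q]. For instance
  ∂BFG = FG − BG + BF,
  ∂BEJ = EJ − BJ + BE.
As a 21×14 matrix over Z this has rank 13, with invariant factors (1,1,1,1,1,1,1,1,1,1,1,1,1).

From H_k ≅ ker(∂_k) / im(∂_{k+1}) we obtain:

  H_0: rank C_0 − rank ∂_1 = 7 − 6 = 1, and the invariant factors of ∂_1 are all 1, so H_0 ≅ Z.

(K is a triangulation of the torus T^2.)

H_0 = Z.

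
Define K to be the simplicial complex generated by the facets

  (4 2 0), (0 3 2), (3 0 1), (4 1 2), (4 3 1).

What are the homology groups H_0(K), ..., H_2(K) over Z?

K has 5 vertices, 10 edges, 5 triangles.
rank ∂_0 = 0, rank ∂_1 = 4 ⇒ b_0 = 5 − 0 − 4 = 1; all invariant factors of ∂_1 are 1 so no torsion. So H_0 = Z.
rank ∂_1 = 4, rank ∂_2 = 5 ⇒ b_1 = 10 − 4 − 5 = 1; all invariant factors of ∂_2 are 1 so no torsion. So H_1 = Z.
rank ∂_2 = 5, rank ∂_3 = 0 ⇒ b_2 = 5 − 5 − 0 = 0. So H_2 = 0.

H_0 = Z,  H_1 = Z,  H_2 = 0.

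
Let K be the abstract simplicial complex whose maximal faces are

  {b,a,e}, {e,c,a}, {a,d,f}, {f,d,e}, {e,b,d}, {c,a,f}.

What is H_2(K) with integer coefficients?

H_2 = 0.

Order the vertices as a < b < c < d < e < f. Listing each simplex with vertices in this order, K has dimension 2 with simplices:

  0-simplices (6): a, b, c, d, e, f
  1-simplices (12): ab, ac, ad, ae, af, bd, be, ce, cf, de, df, ef
  2-simplices (6): abe, ace, acf, adf, bde, def

giving chain groups C_0 ≅ Z^6, C_1 ≅ Z^12, C_2 ≅ Z^6.

Boundary ∂_1: C_1 → C_0 is given by ∂[p,q] = [q] − [p].
As a 6×12 matrix over Z this has rank 5, with invariant factors (1,1,1,1,1).

∂_2: C_2 → C_1 acts by ∂[p,q,r] = [q,r] − [p,r] + [p,q]. For instance
  ∂abe = be − ae + ab,
  ∂adf = df − af + ad.
As a 12×6 matrix over Z this has rank 6, with invariant factors (1,1,1,1,1,1).

From H_k ≅ ker(∂_k) / im(∂_{k+1}) we obtain:

  H_2: rank ker ∂_2 − rank ∂_3 = (6 − 6) − 0 = 0, and there is no ∂_3, so H_2 ≅ 0.

(K is a triangulation of the cylinder S^1 x I.)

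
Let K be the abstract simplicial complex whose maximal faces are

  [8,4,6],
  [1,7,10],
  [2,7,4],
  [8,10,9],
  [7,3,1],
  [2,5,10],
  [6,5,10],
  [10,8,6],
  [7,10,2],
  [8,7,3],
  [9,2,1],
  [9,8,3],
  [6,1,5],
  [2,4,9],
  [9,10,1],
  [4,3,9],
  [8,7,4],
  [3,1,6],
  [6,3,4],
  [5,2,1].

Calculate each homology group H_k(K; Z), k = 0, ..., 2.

H_0 = Z,  H_1 = Z ⊕ Z/2,  H_2 = 0.

K has 10 vertices, 30 edges, 20 triangles.
rank ∂_0 = 0, rank ∂_1 = 9 ⇒ b_0 = 10 − 0 − 9 = 1; all invariant factors of ∂_1 are 1 so no torsion. So H_0 = Z.
rank ∂_1 = 9, rank ∂_2 = 20 ⇒ b_1 = 30 − 9 − 20 = 1; ∂_2 has invariant factor(s) [2] giving torsion. So H_1 = Z ⊕ Z/2.
rank ∂_2 = 20, rank ∂_3 = 0 ⇒ b_2 = 20 − 20 − 0 = 0. So H_2 = 0.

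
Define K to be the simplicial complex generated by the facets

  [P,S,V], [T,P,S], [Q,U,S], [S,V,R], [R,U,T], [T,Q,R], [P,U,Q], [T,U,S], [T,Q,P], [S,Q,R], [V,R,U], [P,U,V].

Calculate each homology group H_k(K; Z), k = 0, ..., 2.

H_0 ≅ Z,  H_1 ≅ Z/2,  H_2 = 0.

Fix the vertex order P < Q < R < S < T < U < V and write every simplex with vertices in increasing order. Then dim K = 2 and the simplices of K are:

  0-simplices (7): P, Q, R, S, T, U, V
  1-simplices (18): PQ, PS, PT, PU, PV, QR, QS, QT, QU, RS, RT, RU, RV, ST, SU, SV, TU, UV
  2-simplices (12): PQT, PQU, PST, PSV, PUV, QRS, QRT, QSU, RSV, RTU, RUV, STU

Hence C_0 ≅ Z^7, C_1 ≅ Z^18, C_2 ≅ Z^12.

∂_1: C_1 → C_0 is given by ∂[p,q] = [q] − [p]. For instance
  ∂RU = U − R.
The 7×18 boundary matrix has rank 6 and Smith normal form diag(1,1,1,1,1,1).

The boundary map ∂_2: C_2 → C_1 acts by ∂[p,q,r] = [q,r] − [p,r] + [p,q]. For instance
  ∂QRT = RT − QT + QR,
  ∂PQU = QU − PU + PQ.
This gives a 18×12 integer matrix of rank 12; reducing to Smith normal form yields diagonal entries (1,1,1,1,1,1,1,1,1,1,1,2).

Now H_k = ker ∂_k / im ∂_{k+1}, so:

  H_0: rank C_0 − rank ∂_1 = 7 − 6 = 1, and the invariant factors of ∂_1 are all 1, so H_0 = Z.
  H_1: rank ker ∂_1 − rank ∂_2 = (18 − 6) − 12 = 0, and ∂_2 has invariant factor 2 > 1, so H_1 = Z/2.
  H_2: rank ker ∂_2 − rank ∂_3 = (12 − 12) − 0 = 0, and there is no ∂_3, so H_2 = 0.

As a check, the Euler characteristic is 7 − 18 + 12 = 1, which agrees with 1 − 0 + 0 = 1.
(K is a triangulation of the real projective plane RP^2.)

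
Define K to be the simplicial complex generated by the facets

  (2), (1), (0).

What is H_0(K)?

H_0 = Z^3.

Order the vertices as 0 < 1 < 2. Listing each simplex with vertices in this order, K has dimension 0 with simplices:

  0-simplices (3): [0], [1], [2]

so the chain groups are C_0 ≅ Z^3.

Now H_k = ker ∂_k / im ∂_{k+1}, so:

  H_0: rank C_0 − rank ∂_1 = 3 − 0 = 3, and there is no ∂_1, so H_0 = Z^3.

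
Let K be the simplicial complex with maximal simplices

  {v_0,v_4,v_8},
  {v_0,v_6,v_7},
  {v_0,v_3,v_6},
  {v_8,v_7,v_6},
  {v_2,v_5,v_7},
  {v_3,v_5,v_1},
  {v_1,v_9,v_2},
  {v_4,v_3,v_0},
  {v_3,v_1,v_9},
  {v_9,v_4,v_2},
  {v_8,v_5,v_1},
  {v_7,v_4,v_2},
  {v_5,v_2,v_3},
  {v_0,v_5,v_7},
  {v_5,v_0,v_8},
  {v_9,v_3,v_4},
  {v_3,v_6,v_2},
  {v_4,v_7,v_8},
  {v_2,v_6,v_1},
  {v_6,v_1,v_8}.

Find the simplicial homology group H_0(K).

H_0 ≅ Z.

Fix the vertex order v_0 < v_1 < v_2 < v_3 < v_4 < v_5 < v_6 < v_7 < v_8 < v_9 and write every simplex with vertices in increasing order. Then dim K = 2 and the simplices of K are:

  0-simplices (10): [v_0], [v_1], [v_2], [v_3], [v_4], [v_5], [v_6], [v_7], [v_8], [v_9]
  1-simplices (30): (30 of them)
  2-simplices (20): (20 of them)

giving chain groups C_0 ≅ Z^10, C_1 ≅ Z^30, C_2 ≅ Z^20.

∂_1: C_1 → C_0 is given by ∂[p,q] = [q] − [p]. For instance
  ∂[v_0,v_4] = [v_4] − [v_0].
This gives a 10×30 integer matrix of rank 9; reducing to Smith normal form yields diagonal entries (1,1,1,1,1,1,1,1,1).

∂_2: C_2 → C_1 sends each 2-simplex [p,q,r] to [q,r] − [p,r] + [p,q]. For instance
  ∂[v_1,v_3,v_9] = [v_3,v_9] − [v_1,v_9] + [v_1,v_3],
  ∂[v_2,v_3,v_6] = [v_3,v_6] − [v_2,v_6] + [v_2,v_3].
As a 30×20 matrix over Z this has rank 20, with invariant factors (1,1,1,1,1,1,1,1,1,1,1,1,1,1,1,1,1,1,1,2).

Now H_k = ker ∂_k / im ∂_{k+1}, so:

  H_0: rank C_0 − rank ∂_1 = 10 − 9 = 1, and the invariant factors of ∂_1 are all 1, so H_0 ≅ Z.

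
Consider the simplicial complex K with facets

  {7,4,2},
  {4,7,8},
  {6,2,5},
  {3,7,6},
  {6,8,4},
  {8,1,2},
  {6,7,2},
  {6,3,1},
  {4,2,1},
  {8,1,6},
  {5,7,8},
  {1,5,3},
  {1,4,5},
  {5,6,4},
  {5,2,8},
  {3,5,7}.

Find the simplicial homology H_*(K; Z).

We work with the vertex ordering 1 < 2 < 3 < 4 < 5 < 6 < 7 < 8. The simplices of K, each written with vertices in increasing order, are:

  0-simplices (8): [1], [2], [3], [4], [5], [6], [7], [8]
  1-simplices (24): (24 of them)
  2-simplices (16): [1,2,4], [1,2,8], [1,3,5], [1,3,6], [1,4,5], [1,6,8], [2,4,7], [2,5,6], [2,5,8], [2,6,7], [3,5,7], [3,6,7], [4,5,6], [4,6,8], [4,7,8], [5,7,8]

so the chain groups are C_0 ≅ Z^8, C_1 ≅ Z^24, C_2 ≅ Z^16.

Boundary ∂_1: C_1 → C_0 maps an edge to its endpoints' difference, ∂[p,q] = q − p.
This gives a 8×24 integer matrix of rank 7; reducing to Smith normal form yields diagonal entries (1,1,1,1,1,1,1).

Boundary ∂_2: C_2 → C_1 acts by ∂[p,q,r] = [q,r] − [p,r] + [p,q]. For instance
  ∂[4,6,8] = [6,8] − [4,8] + [4,6],
  ∂[3,5,7] = [5,7] − [3,7] + [3,5].
This gives a 24×16 integer matrix of rank 15; reducing to Smith normal form yields diagonal entries (1,1,1,1,1,1,1,1,1,1,1,1,1,1,1).

Reading off H_k = ker ∂_k / im ∂_{k+1}:

  H_0: rank C_0 − rank ∂_1 = 8 − 7 = 1, and the invariant factors of ∂_1 are all 1, so H_0 = Z.
  H_1: rank ker ∂_1 − rank ∂_2 = (24 − 7) − 15 = 2, and the invariant factors of ∂_2 are all 1, so H_1 = Z^2.
  H_2: rank ker ∂_2 − rank ∂_3 = (16 − 15) − 0 = 1, and there is no ∂_3, so H_2 = Z.

H_0 ≅ Z,  H_1 ≅ Z^2,  H_2 ≅ Z.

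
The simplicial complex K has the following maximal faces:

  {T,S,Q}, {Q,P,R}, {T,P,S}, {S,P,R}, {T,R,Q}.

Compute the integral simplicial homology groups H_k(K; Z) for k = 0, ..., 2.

H_0 = Z,  H_1 = Z,  H_2 = 0.

Fix the vertex order P < Q < R < S < T and write every simplex with vertices in increasing order. Then dim K = 2 and the simplices of K are:

  0-simplices (5): P, Q, R, S, T
  1-simplices (10): PQ, PR, PS, PT, QR, QS, QT, RS, RT, ST
  2-simplices (5): PQR, PRS, PST, QRT, QST

Hence C_0 ≅ Z^5, C_1 ≅ Z^10, C_2 ≅ Z^5.

The boundary map ∂_1: C_1 → C_0 is given by ∂[p,q] = [q] − [p].
The resulting 5×10 matrix has rank 4, and its Smith normal form has invariant factors (1,1,1,1).

∂_2: C_2 → C_1 maps a triangle to the signed sum of its edges. For instance
  ∂PST = ST − PT + PS,
  ∂QRT = RT − QT + QR.
This gives a 10×5 integer matrix of rank 5; reducing to Smith normal form yields diagonal entries (1,1,1,1,1).

Computing H_k = (kernel of ∂_k) / (image of ∂_{k+1}):

  H_0: rank C_0 − rank ∂_1 = 5 − 4 = 1, and the invariant factors of ∂_1 are all 1, so H_0 ≅ Z.
  H_1: rank ker ∂_1 − rank ∂_2 = (10 − 4) − 5 = 1, and the invariant factors of ∂_2 are all 1, so H_1 ≅ Z.
  H_2: rank ker ∂_2 − rank ∂_3 = (5 − 5) − 0 = 0, and there is no ∂_3, so H_2 ≅ 0.

(K is a triangulation of the Möbius band.)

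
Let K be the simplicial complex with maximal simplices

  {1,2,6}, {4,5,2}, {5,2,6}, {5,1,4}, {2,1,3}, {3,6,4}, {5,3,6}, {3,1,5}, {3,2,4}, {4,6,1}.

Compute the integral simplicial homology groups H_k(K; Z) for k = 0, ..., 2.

K has 6 vertices, 15 edges, 10 triangles.
rank ∂_0 = 0, rank ∂_1 = 5 ⇒ b_0 = 6 − 0 − 5 = 1; all invariant factors of ∂_1 are 1 so no torsion. So H_0 ≅ Z.
rank ∂_1 = 5, rank ∂_2 = 10 ⇒ b_1 = 15 − 5 − 10 = 0; ∂_2 has invariant factor(s) [2] giving torsion. So H_1 ≅ Z/2.
rank ∂_2 = 10, rank ∂_3 = 0 ⇒ b_2 = 10 − 10 − 0 = 0. So H_2 ≅ 0.

H_0 ≅ Z,  H_1 ≅ Z/2,  H_2 = 0.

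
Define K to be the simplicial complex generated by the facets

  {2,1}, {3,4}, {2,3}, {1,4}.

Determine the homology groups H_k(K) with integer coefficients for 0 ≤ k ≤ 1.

H_0 = Z,  H_1 = Z.

Take the total order 1 < 2 < 3 < 4 on the vertex set. Then K (dimension 1) consists of the simplices:

  0-simplices (4): [1], [2], [3], [4]
  1-simplices (4): [1,2], [1,4], [2,3], [3,4]

Hence C_0 ≅ Z^4, C_1 ≅ Z^4.

The boundary map ∂_1: C_1 → C_0 is given by ∂[p,q] = [q] − [p].
The resulting 4×4 matrix has rank 3, and its Smith normal form has invariant factors (1,1,1).

From H_k ≅ ker(∂_k) / im(∂_{k+1}) we obtain:

  H_0: rank C_0 − rank ∂_1 = 4 − 3 = 1, and the invariant factors of ∂_1 are all 1, so H_0 = Z.
  H_1: rank ker ∂_1 − rank ∂_2 = (4 − 3) − 0 = 1, and there is no ∂_2, so H_1 = Z.

(K is a triangulation of the circle S^1.)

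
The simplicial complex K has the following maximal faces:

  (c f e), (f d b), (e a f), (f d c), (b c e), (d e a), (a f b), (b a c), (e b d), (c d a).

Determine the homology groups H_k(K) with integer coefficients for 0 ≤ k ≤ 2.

We work with the vertex ordering a < b < c < d < e < f. The simplices of K, each written with vertices in increasing order, are:

  0-simplices (6): a, b, c, d, e, f
  1-simplices (15): ab, ac, ad, ae, af, bc, bd, be, bf, cd, ce, cf, de, df, ef
  2-simplices (10): abc, abf, acd, ade, aef, bce, bde, bdf, cdf, cef

giving chain groups C_0 ≅ Z^6, C_1 ≅ Z^15, C_2 ≅ Z^10.

∂_1: C_1 → C_0 maps an edge to its endpoints' difference, ∂[p,q] = q − p.
The 6×15 boundary matrix has rank 5 and Smith normal form diag(1,1,1,1,1).

The boundary map ∂_2: C_2 → C_1 maps a triangle to the signed sum of its edges. For instance
  ∂cdf = df − cf + cd,
  ∂abc = bc − ac + ab.
This gives a 15×10 integer matrix of rank 10; reducing to Smith normal form yields diagonal entries (1,1,1,1,1,1,1,1,1,2).

From H_k ≅ ker(∂_k) / im(∂_{k+1}) we obtain:

  H_0: rank C_0 − rank ∂_1 = 6 − 5 = 1, and the invariant factors of ∂_1 are all 1, so H_0 ≅ Z.
  H_1: rank ker ∂_1 − rank ∂_2 = (15 − 5) − 10 = 0, and ∂_2 has invariant factor 2 > 1, so H_1 ≅ Z/2.
  H_2: rank ker ∂_2 − rank ∂_3 = (10 − 10) − 0 = 0, and there is no ∂_3, so H_2 ≅ 0.

(K is a triangulation of the real projective plane RP^2.)

H_0 = Z,  H_1 = Z/2,  H_2 = 0.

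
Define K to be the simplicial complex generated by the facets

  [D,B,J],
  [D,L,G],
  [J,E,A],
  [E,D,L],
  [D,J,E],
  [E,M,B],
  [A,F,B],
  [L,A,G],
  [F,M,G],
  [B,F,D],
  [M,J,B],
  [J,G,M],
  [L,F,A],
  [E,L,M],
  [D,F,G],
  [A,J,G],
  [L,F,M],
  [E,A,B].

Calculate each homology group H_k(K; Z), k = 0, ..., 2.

Fix the vertex order A < B < D < E < F < G < J < L < M and write every simplex with vertices in increasing order. Then dim K = 2 and the simplices of K are:

  0-simplices (9): A, B, D, E, F, G, J, L, M
  1-simplices (27): AB, AE, AF, AG, AJ, AL, BD, BE, BF, BJ, BM, DE, DF, DG, DJ, DL, EJ, EL, EM, FG, FL, FM, GJ, GL, GM, JM, LM
  2-simplices (18): ABE, ABF, AEJ, AFL, AGJ, AGL, BDF, BDJ, BEM, BJM, DEJ, DEL, DFG, DGL, ELM, FGM, FLM, GJM

Hence C_0 ≅ Z^9, C_1 ≅ Z^27, C_2 ≅ Z^18.

Boundary ∂_1: C_1 → C_0 maps an edge to its endpoints' difference, ∂[p,q] = q − p. For instance
  ∂EJ = J − E.
As a 9×27 matrix over Z this has rank 8, with invariant factors (1,1,1,1,1,1,1,1).

Boundary ∂_2: C_2 → C_1 maps a triangle to the signed sum of its edges. For instance
  ∂ABF = BF − AF + AB,
  ∂BDJ = DJ − BJ + BD.
The resulting 27×18 matrix has rank 18, and its Smith normal form has invariant factors (1,1,1,1,1,1,1,1,1,1,1,1,1,1,1,1,1,2).

Now H_k = ker ∂_k / im ∂_{k+1}, so:

  H_0: rank C_0 − rank ∂_1 = 9 − 8 = 1, and the invariant factors of ∂_1 are all 1, so H_0 = Z.
  H_1: rank ker ∂_1 − rank ∂_2 = (27 − 8) − 18 = 1, and ∂_2 has invariant factor 2 > 1, so H_1 = Z ⊕ Z/2.
  H_2: rank ker ∂_2 − rank ∂_3 = (18 − 18) − 0 = 0, and there is no ∂_3, so H_2 = 0.

H_0 ≅ Z,  H_1 ≅ Z ⊕ Z/2,  H_2 = 0.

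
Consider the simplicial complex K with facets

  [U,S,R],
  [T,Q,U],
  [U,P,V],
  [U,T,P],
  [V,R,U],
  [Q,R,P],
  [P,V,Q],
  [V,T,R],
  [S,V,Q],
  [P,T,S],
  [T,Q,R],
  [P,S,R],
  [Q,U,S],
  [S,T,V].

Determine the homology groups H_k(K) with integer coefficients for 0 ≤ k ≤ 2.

We work with the vertex ordering P < Q < R < S < T < U < V. The simplices of K, each written with vertices in increasing order, are:

  0-simplices (7): P, Q, R, S, T, U, V
  1-simplices (21): PQ, PR, PS, PT, PU, PV, QR, QS, QT, QU, QV, RS, RT, RU, RV, ST, SU, SV, TU, TV, UV
  2-simplices (14): PQR, PQV, PRS, PST, PTU, PUV, QRT, QSU, QSV, QTU, RSU, RTV, RUV, STV

giving chain groups C_0 ≅ Z^7, C_1 ≅ Z^21, C_2 ≅ Z^14.

Boundary ∂_1: C_1 → C_0 maps an edge to its endpoints' difference, ∂[p,q] = q − p.
The resulting 7×21 matrix has rank 6, and its Smith normal form has invariant factors (1,1,1,1,1,1).

∂_2: C_2 → C_1 sends each 2-simplex [p,q,r] to [q,r] − [p,r] + [p,q]. For instance
  ∂PTU = TU − PU + PT,
  ∂PQV = QV − PV + PQ.
This gives a 21×14 integer matrix of rank 13; reducing to Smith normal form yields diagonal entries (1,1,1,1,1,1,1,1,1,1,1,1,1).

Now H_k = ker ∂_k / im ∂_{k+1}, so:

  H_0: rank C_0 − rank ∂_1 = 7 − 6 = 1, and the invariant factors of ∂_1 are all 1, so H_0 ≅ Z.
  H_1: rank ker ∂_1 − rank ∂_2 = (21 − 6) − 13 = 2, and the invariant factors of ∂_2 are all 1, so H_1 ≅ Z^2.
  H_2: rank ker ∂_2 − rank ∂_3 = (14 − 13) − 0 = 1, and there is no ∂_3, so H_2 ≅ Z.

As a check, the Euler characteristic is 7 − 21 + 14 = 0, which agrees with 1 − 2 + 1 = 0.
(K is a triangulation of the torus T^2.)

H_0 = Z,  H_1 = Z^2,  H_2 = Z.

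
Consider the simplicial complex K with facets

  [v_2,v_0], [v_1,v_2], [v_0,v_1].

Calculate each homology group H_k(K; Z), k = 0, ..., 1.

We work with the vertex ordering v_0 < v_1 < v_2. The simplices of K, each written with vertices in increasing order, are:

  0-simplices (3): [v_0], [v_1], [v_2]
  1-simplices (3): [v_0,v_1], [v_0,v_2], [v_1,v_2]

so the chain groups are C_0 ≅ Z^3, C_1 ≅ Z^3.

Boundary ∂_1: C_1 → C_0 sends each edge [p,q] (with p < q) to q − p. For instance
  ∂[v_0,v_2] = [v_2] − [v_0].
The resulting 3×3 matrix has rank 2, and its Smith normal form has invariant factors (1,1).

From H_k ≅ ker(∂_k) / im(∂_{k+1}) we obtain:

  H_0: rank C_0 − rank ∂_1 = 3 − 2 = 1, and the invariant factors of ∂_1 are all 1, so H_0 ≅ Z.
  H_1: rank ker ∂_1 − rank ∂_2 = (3 − 2) − 0 = 1, and there is no ∂_2, so H_1 ≅ Z.

H_0 ≅ Z,  H_1 ≅ Z.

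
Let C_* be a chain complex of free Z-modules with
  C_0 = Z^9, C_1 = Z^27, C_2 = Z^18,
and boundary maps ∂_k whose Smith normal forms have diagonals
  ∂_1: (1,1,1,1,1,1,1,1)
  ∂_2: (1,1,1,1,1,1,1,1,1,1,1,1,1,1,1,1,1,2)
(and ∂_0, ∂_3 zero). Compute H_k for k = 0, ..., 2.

H_0: b_0 = 9 − 0 − 8 = 1; torsion from ∂_1 factors > 1: none. So H_0 ≅ Z.
H_1: b_1 = 27 − 8 − 18 = 1; torsion from ∂_2 factors > 1: [2]. So H_1 ≅ Z ⊕ Z/2.
H_2: b_2 = 18 − 18 − 0 = 0; torsion from ∂_3 factors > 1: none. So H_2 ≅ 0.

H_0 ≅ Z,  H_1 ≅ Z ⊕ Z/2,  H_2 = 0.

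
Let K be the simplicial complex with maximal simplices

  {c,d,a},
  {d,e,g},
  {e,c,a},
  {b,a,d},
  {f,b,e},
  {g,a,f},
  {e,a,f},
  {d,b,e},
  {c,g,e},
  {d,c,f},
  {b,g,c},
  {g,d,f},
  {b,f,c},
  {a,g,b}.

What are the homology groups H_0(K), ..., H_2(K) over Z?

H_0 = Z,  H_1 = Z^2,  H_2 = Z.

Order the vertices as a < b < c < d < e < f < g. Listing each simplex with vertices in this order, K has dimension 2 with simplices:

  0-simplices (7): a, b, c, d, e, f, g
  1-simplices (21): ab, ac, ad, ae, af, ag, bc, bd, be, bf, bg, cd, ce, cf, cg, de, df, dg, ef, eg, fg
  2-simplices (14): abd, abg, acd, ace, aef, afg, bcf, bcg, bde, bef, cdf, ceg, deg, dfg

Hence C_0 ≅ Z^7, C_1 ≅ Z^21, C_2 ≅ Z^14.

Boundary ∂_1: C_1 → C_0 is given by ∂[p,q] = [q] − [p]. For instance
  ∂ad = d − a.
The 7×21 boundary matrix has rank 6 and Smith normal form diag(1,1,1,1,1,1).

The boundary map ∂_2: C_2 → C_1 sends each 2-simplex [p,q,r] to [q,r] − [p,r] + [p,q]. For instance
  ∂dfg = fg − dg + df,
  ∂bef = ef − bf + be.
This gives a 21×14 integer matrix of rank 13; reducing to Smith normal form yields diagonal entries (1,1,1,1,1,1,1,1,1,1,1,1,1).

Computing H_k = (kernel of ∂_k) / (image of ∂_{k+1}):

  H_0: rank C_0 − rank ∂_1 = 7 − 6 = 1, and the invariant factors of ∂_1 are all 1, so H_0 ≅ Z.
  H_1: rank ker ∂_1 − rank ∂_2 = (21 − 6) − 13 = 2, and the invariant factors of ∂_2 are all 1, so H_1 ≅ Z^2.
  H_2: rank ker ∂_2 − rank ∂_3 = (14 − 13) − 0 = 1, and there is no ∂_3, so H_2 ≅ Z.

As a check, the Euler characteristic is 7 − 21 + 14 = 0, which agrees with 1 − 2 + 1 = 0.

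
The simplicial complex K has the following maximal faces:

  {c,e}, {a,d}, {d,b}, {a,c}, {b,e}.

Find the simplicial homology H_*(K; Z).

H_0 = Z,  H_1 = Z.

We work with the vertex ordering a < b < c < d < e. The simplices of K, each written with vertices in increasing order, are:

  0-simplices (5): a, b, c, d, e
  1-simplices (5): ac, ad, bd, be, ce

so the chain groups are C_0 ≅ Z^5, C_1 ≅ Z^5.

The boundary map ∂_1: C_1 → C_0 maps an edge to its endpoints' difference, ∂[p,q] = q − p. For instance
  ∂ac = c − a.
As a 5×5 matrix over Z this has rank 4, with invariant factors (1,1,1,1).

Now H_k = ker ∂_k / im ∂_{k+1}, so:

  H_0: rank C_0 − rank ∂_1 = 5 − 4 = 1, and the invariant factors of ∂_1 are all 1, so H_0 ≅ Z.
  H_1: rank ker ∂_1 − rank ∂_2 = (5 − 4) − 0 = 1, and there is no ∂_2, so H_1 ≅ Z.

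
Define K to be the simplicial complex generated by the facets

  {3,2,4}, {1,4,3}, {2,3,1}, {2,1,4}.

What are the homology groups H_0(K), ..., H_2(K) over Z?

H_0 ≅ Z,  H_1 = 0,  H_2 ≅ Z.

Order the vertices as 1 < 2 < 3 < 4. Listing each simplex with vertices in this order, K has dimension 2 with simplices:

  0-simplices (4): [1], [2], [3], [4]
  1-simplices (6): [1,2], [1,3], [1,4], [2,3], [2,4], [3,4]
  2-simplices (4): [1,2,3], [1,2,4], [1,3,4], [2,3,4]

Hence C_0 ≅ Z^4, C_1 ≅ Z^6, C_2 ≅ Z^4.

∂_1: C_1 → C_0 maps an edge to its endpoints' difference, ∂[p,q] = q − p. For instance
  ∂[2,4] = [4] − [2].
The 4×6 boundary matrix has rank 3 and Smith normal form diag(1,1,1).

Boundary ∂_2: C_2 → C_1 acts by ∂[p,q,r] = [q,r] − [p,r] + [p,q]. For instance
  ∂[2,3,4] = [3,4] − [2,4] + [2,3],
  ∂[1,3,4] = [3,4] − [1,4] + [1,3].
As a 6×4 matrix over Z this has rank 3, with invariant factors (1,1,1).

From H_k ≅ ker(∂_k) / im(∂_{k+1}) we obtain:

  H_0: rank C_0 − rank ∂_1 = 4 − 3 = 1, and the invariant factors of ∂_1 are all 1, so H_0 = Z.
  H_1: rank ker ∂_1 − rank ∂_2 = (6 − 3) − 3 = 0, and the invariant factors of ∂_2 are all 1, so H_1 = 0.
  H_2: rank ker ∂_2 − rank ∂_3 = (4 − 3) − 0 = 1, and there is no ∂_3, so H_2 = Z.

(K is a triangulation of the 2-sphere S^2.)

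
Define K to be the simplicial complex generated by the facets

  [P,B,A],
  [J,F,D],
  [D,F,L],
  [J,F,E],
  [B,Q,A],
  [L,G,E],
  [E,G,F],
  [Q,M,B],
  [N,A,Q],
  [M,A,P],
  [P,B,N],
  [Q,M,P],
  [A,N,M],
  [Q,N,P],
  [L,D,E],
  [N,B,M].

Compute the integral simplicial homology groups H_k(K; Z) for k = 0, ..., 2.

H_0 = Z^2,  H_1 = Z ⊕ Z/2,  H_2 = 0.

Take the total order A < B < D < E < F < G < J < L < M < N < P < Q on the vertex set. Then K (dimension 2) consists of the simplices:

  0-simplices (12): A, B, D, E, F, G, J, L, M, N, P, Q
  1-simplices (27): AB, AM, AN, AP, AQ, BM, BN, BP, BQ, DE, DF, DJ, DL, EF, EG, EJ, EL, FG, FJ, FL, GL, MN, MP, MQ, NP, NQ, PQ
  2-simplices (16): ABP, ABQ, AMN, AMP, ANQ, BMN, BMQ, BNP, DEL, DFJ, DFL, EFG, EFJ, EGL, MPQ, NPQ

Hence C_0 ≅ Z^12, C_1 ≅ Z^27, C_2 ≅ Z^16.

Boundary ∂_1: C_1 → C_0 sends each edge [p,q] (with p < q) to q − p.
This gives a 12×27 integer matrix of rank 10; reducing to Smith normal form yields diagonal entries (1,1,1,1,1,1,1,1,1,1).

Boundary ∂_2: C_2 → C_1 acts by ∂[p,q,r] = [q,r] − [p,r] + [p,q]. For instance
  ∂DFL = FL − DL + DF,
  ∂NPQ = PQ − NQ + NP.
The resulting 27×16 matrix has rank 16, and its Smith normal form has invariant factors (1,1,1,1,1,1,1,1,1,1,1,1,1,1,1,2).

From H_k ≅ ker(∂_k) / im(∂_{k+1}) we obtain:

  H_0: rank C_0 − rank ∂_1 = 12 − 10 = 2, and the invariant factors of ∂_1 are all 1, so H_0 ≅ Z^2.
  H_1: rank ker ∂_1 − rank ∂_2 = (27 − 10) − 16 = 1, and ∂_2 has invariant factor 2 > 1, so H_1 ≅ Z ⊕ Z/2.
  H_2: rank ker ∂_2 − rank ∂_3 = (16 − 16) − 0 = 0, and there is no ∂_3, so H_2 ≅ 0.

As a check, the Euler characteristic is 12 − 27 + 16 = 1, which agrees with 2 − 1 + 0 = 1.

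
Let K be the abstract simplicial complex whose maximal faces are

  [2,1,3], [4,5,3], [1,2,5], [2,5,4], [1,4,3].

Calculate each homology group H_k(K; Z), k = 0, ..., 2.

H_0 ≅ Z,  H_1 ≅ Z,  H_2 = 0.

K has 5 vertices, 10 edges, 5 triangles.
rank ∂_0 = 0, rank ∂_1 = 4 ⇒ b_0 = 5 − 0 − 4 = 1; all invariant factors of ∂_1 are 1 so no torsion. So H_0 ≅ Z.
rank ∂_1 = 4, rank ∂_2 = 5 ⇒ b_1 = 10 − 4 − 5 = 1; all invariant factors of ∂_2 are 1 so no torsion. So H_1 ≅ Z.
rank ∂_2 = 5, rank ∂_3 = 0 ⇒ b_2 = 5 − 5 − 0 = 0. So H_2 ≅ 0.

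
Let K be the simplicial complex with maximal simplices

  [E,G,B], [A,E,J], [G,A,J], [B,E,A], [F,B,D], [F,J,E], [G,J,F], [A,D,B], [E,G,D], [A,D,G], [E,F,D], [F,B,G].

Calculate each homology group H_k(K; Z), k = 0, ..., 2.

H_0 ≅ Z,  H_1 ≅ Z/2,  H_2 = 0.

Fix the vertex order A < B < D < E < F < G < J and write every simplex with vertices in increasing order. Then dim K = 2 and the simplices of K are:

  0-simplices (7): A, B, D, E, F, G, J
  1-simplices (18): AB, AD, AE, AG, AJ, BD, BE, BF, BG, DE, DF, DG, EF, EG, EJ, FG, FJ, GJ
  2-simplices (12): ABD, ABE, ADG, AEJ, AGJ, BDF, BEG, BFG, DEF, DEG, EFJ, FGJ

giving chain groups C_0 ≅ Z^7, C_1 ≅ Z^18, C_2 ≅ Z^12.

Boundary ∂_1: C_1 → C_0 sends each edge [p,q] (with p < q) to q − p. For instance
  ∂AJ = J − A.
The resulting 7×18 matrix has rank 6, and its Smith normal form has invariant factors (1,1,1,1,1,1).

The boundary map ∂_2: C_2 → C_1 sends each 2-simplex [p,q,r] to [q,r] − [p,r] + [p,q]. For instance
  ∂DEG = EG − DG + DE,
  ∂BEG = EG − BG + BE.
The 18×12 boundary matrix has rank 12 and Smith normal form diag(1,1,1,1,1,1,1,1,1,1,1,2).

Computing H_k = (kernel of ∂_k) / (image of ∂_{k+1}):

  H_0: rank C_0 − rank ∂_1 = 7 − 6 = 1, and the invariant factors of ∂_1 are all 1, so H_0 = Z.
  H_1: rank ker ∂_1 − rank ∂_2 = (18 − 6) − 12 = 0, and ∂_2 has invariant factor 2 > 1, so H_1 = Z/2.
  H_2: rank ker ∂_2 − rank ∂_3 = (12 − 12) − 0 = 0, and there is no ∂_3, so H_2 = 0.

As a check, the Euler characteristic is 7 − 18 + 12 = 1, which agrees with 1 − 0 + 0 = 1.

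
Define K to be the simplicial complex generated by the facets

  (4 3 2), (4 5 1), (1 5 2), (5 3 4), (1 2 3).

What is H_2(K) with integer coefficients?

H_2 ≅ 0.

K has 5 vertices, 10 edges, 5 triangles.
rank ∂_2 = 5, rank ∂_3 = 0 ⇒ b_2 = 5 − 5 − 0 = 0. So H_2 = 0.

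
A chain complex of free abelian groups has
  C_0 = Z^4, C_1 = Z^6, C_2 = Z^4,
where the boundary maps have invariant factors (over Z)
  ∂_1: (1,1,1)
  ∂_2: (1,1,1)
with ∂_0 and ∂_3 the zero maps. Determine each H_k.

H_0 ≅ Z,  H_1 = 0,  H_2 ≅ Z.

H_0: b_0 = 4 − 0 − 3 = 1; torsion from ∂_1 factors > 1: none. So H_0 ≅ Z.
H_1: b_1 = 6 − 3 − 3 = 0; torsion from ∂_2 factors > 1: none. So H_1 ≅ 0.
H_2: b_2 = 4 − 3 − 0 = 1; torsion from ∂_3 factors > 1: none. So H_2 ≅ Z.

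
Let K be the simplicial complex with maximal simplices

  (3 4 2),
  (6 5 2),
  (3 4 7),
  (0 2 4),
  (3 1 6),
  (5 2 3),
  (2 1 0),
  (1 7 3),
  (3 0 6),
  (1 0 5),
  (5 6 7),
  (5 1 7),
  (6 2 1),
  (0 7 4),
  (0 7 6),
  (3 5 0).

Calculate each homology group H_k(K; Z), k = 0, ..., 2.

H_0 = Z,  H_1 = Z^2,  H_2 = Z.

Order the vertices as 0 < 1 < 2 < 3 < 4 < 5 < 6 < 7. Listing each simplex with vertices in this order, K has dimension 2 with simplices:

  0-simplices (8): [0], [1], [2], [3], [4], [5], [6], [7]
  1-simplices (24): (24 of them)
  2-simplices (16): [0,1,2], [0,1,5], [0,2,4], [0,3,5], [0,3,6], [0,4,7], [0,6,7], [1,2,6], [1,3,6], [1,3,7], [1,5,7], [2,3,4], [2,3,5], [2,5,6], [3,4,7], [5,6,7]

giving chain groups C_0 ≅ Z^8, C_1 ≅ Z^24, C_2 ≅ Z^16.

∂_1: C_1 → C_0 sends each edge [p,q] (with p < q) to q − p.
This gives a 8×24 integer matrix of rank 7; reducing to Smith normal form yields diagonal entries (1,1,1,1,1,1,1).

∂_2: C_2 → C_1 sends each 2-simplex [p,q,r] to [q,r] − [p,r] + [p,q]. For instance
  ∂[1,5,7] = [5,7] − [1,7] + [1,5],
  ∂[2,3,5] = [3,5] − [2,5] + [2,3].
The 24×16 boundary matrix has rank 15 and Smith normal form diag(1,1,1,1,1,1,1,1,1,1,1,1,1,1,1).

Computing H_k = (kernel of ∂_k) / (image of ∂_{k+1}):

  H_0: rank C_0 − rank ∂_1 = 8 − 7 = 1, and the invariant factors of ∂_1 are all 1, so H_0 ≅ Z.
  H_1: rank ker ∂_1 − rank ∂_2 = (24 − 7) − 15 = 2, and the invariant factors of ∂_2 are all 1, so H_1 ≅ Z^2.
  H_2: rank ker ∂_2 − rank ∂_3 = (16 − 15) − 0 = 1, and there is no ∂_3, so H_2 ≅ Z.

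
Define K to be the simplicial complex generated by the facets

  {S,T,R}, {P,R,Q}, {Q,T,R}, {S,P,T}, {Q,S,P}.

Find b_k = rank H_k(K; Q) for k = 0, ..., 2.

We work with the vertex ordering P < Q < R < S < T. The simplices of K, each written with vertices in increasing order, are:

  0-simplices (5): P, Q, R, S, T
  1-simplices (10): PQ, PR, PS, PT, QR, QS, QT, RS, RT, ST
  2-simplices (5): PQR, PQS, PST, QRT, RST

Hence C_0 ≅ Z^5, C_1 ≅ Z^10, C_2 ≅ Z^5.

The boundary map ∂_1: C_1 → C_0 sends each edge [p,q] (with p < q) to q − p. For instance
  ∂PR = R − P.
The resulting 5×10 matrix has rank 4, and its Smith normal form has invariant factors (1,1,1,1).

Boundary ∂_2: C_2 → C_1 sends each 2-simplex [p,q,r] to [q,r] − [p,r] + [p,q]. For instance
  ∂PST = ST − PT + PS,
  ∂RST = ST − RT + RS.
As a 10×5 matrix over Z this has rank 5, with invariant factors (1,1,1,1,1).

Reading off H_k = ker ∂_k / im ∂_{k+1}:

  H_0: rank C_0 − rank ∂_1 = 5 − 4 = 1, and the invariant factors of ∂_1 are all 1, so H_0 = Z.
  H_1: rank ker ∂_1 − rank ∂_2 = (10 − 4) − 5 = 1, and the invariant factors of ∂_2 are all 1, so H_1 = Z.
  H_2: rank ker ∂_2 − rank ∂_3 = (5 − 5) − 0 = 0, and there is no ∂_3, so H_2 = 0.

(K is a triangulation of the Möbius band.)

Hence the Betti numbers are b_0 = 1, b_1 = 1, b_2 = 0.

b_0 = 1, b_1 = 1, b_2 = 0.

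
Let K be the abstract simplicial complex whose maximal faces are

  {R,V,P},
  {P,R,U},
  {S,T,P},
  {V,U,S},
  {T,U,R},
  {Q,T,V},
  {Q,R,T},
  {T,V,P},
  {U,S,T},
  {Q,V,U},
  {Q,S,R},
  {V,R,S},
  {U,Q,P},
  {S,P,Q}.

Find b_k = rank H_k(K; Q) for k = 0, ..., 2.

b_0 = 1, b_1 = 2, b_2 = 1.

Fix the vertex order P < Q < R < S < T < U < V and write every simplex with vertices in increasing order. Then dim K = 2 and the simplices of K are:

  0-simplices (7): P, Q, R, S, T, U, V
  1-simplices (21): PQ, PR, PS, PT, PU, PV, QR, QS, QT, QU, QV, RS, RT, RU, RV, ST, SU, SV, TU, TV, UV
  2-simplices (14): PQS, PQU, PRU, PRV, PST, PTV, QRS, QRT, QTV, QUV, RSV, RTU, STU, SUV

so the chain groups are C_0 ≅ Z^7, C_1 ≅ Z^21, C_2 ≅ Z^14.

Boundary ∂_1: C_1 → C_0 sends each edge [p,q] (with p < q) to q − p. For instance
  ∂QR = R − Q.
This gives a 7×21 integer matrix of rank 6; reducing to Smith normal form yields diagonal entries (1,1,1,1,1,1).

Boundary ∂_2: C_2 → C_1 sends each 2-simplex [p,q,r] to [q,r] − [p,r] + [p,q]. For instance
  ∂PTV = TV − PV + PT,
  ∂RTU = TU − RU + RT.
As a 21×14 matrix over Z this has rank 13, with invariant factors (1,1,1,1,1,1,1,1,1,1,1,1,1).

From H_k ≅ ker(∂_k) / im(∂_{k+1}) we obtain:

  H_0: rank C_0 − rank ∂_1 = 7 − 6 = 1, and the invariant factors of ∂_1 are all 1, so H_0 = Z.
  H_1: rank ker ∂_1 − rank ∂_2 = (21 − 6) − 13 = 2, and the invariant factors of ∂_2 are all 1, so H_1 = Z^2.
  H_2: rank ker ∂_2 − rank ∂_3 = (14 − 13) − 0 = 1, and there is no ∂_3, so H_2 = Z.

As a check, the Euler characteristic is 7 − 21 + 14 = 0, which agrees with 1 − 2 + 1 = 0.

Hence the Betti numbers are b_0 = 1, b_1 = 2, b_2 = 1.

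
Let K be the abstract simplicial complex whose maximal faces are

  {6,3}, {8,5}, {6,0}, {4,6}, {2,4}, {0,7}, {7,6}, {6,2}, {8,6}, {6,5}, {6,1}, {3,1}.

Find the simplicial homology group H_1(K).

H_1 = Z^4.

Order the vertices as 0 < 1 < 2 < 3 < 4 < 5 < 6 < 7 < 8. Listing each simplex with vertices in this order, K has dimension 1 with simplices:

  0-simplices (9): [0], [1], [2], [3], [4], [5], [6], [7], [8]
  1-simplices (12): [0,6], [0,7], [1,3], [1,6], [2,4], [2,6], [3,6], [4,6], [5,6], [5,8], [6,7], [6,8]

so the chain groups are C_0 ≅ Z^9, C_1 ≅ Z^12.

∂_1: C_1 → C_0 maps an edge to its endpoints' difference, ∂[p,q] = q − p.
As a 9×12 matrix over Z this has rank 8, with invariant factors (1,1,1,1,1,1,1,1).

Computing H_k = (kernel of ∂_k) / (image of ∂_{k+1}):

  H_1: rank ker ∂_1 − rank ∂_2 = (12 − 8) − 0 = 4, and there is no ∂_2, so H_1 ≅ Z^4.

(K is a triangulation of a wedge of 4 circles.)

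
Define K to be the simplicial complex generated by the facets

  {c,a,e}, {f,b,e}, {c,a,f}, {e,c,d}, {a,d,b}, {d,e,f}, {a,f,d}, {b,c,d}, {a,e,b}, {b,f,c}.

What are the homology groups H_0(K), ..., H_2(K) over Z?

H_0 ≅ Z,  H_1 ≅ Z/2,  H_2 = 0.

Fix the vertex order a < b < c < d < e < f and write every simplex with vertices in increasing order. Then dim K = 2 and the simplices of K are:

  0-simplices (6): a, b, c, d, e, f
  1-simplices (15): ab, ac, ad, ae, af, bc, bd, be, bf, cd, ce, cf, de, df, ef
  2-simplices (10): abd, abe, ace, acf, adf, bcd, bcf, bef, cde, def

Hence C_0 ≅ Z^6, C_1 ≅ Z^15, C_2 ≅ Z^10.

The boundary map ∂_1: C_1 → C_0 maps an edge to its endpoints' difference, ∂[p,q] = q − p. For instance
  ∂cd = d − c.
The resulting 6×15 matrix has rank 5, and its Smith normal form has invariant factors (1,1,1,1,1).

∂_2: C_2 → C_1 acts by ∂[p,q,r] = [q,r] − [p,r] + [p,q]. For instance
  ∂bcd = cd − bd + bc,
  ∂bef = ef − bf + be.
The resulting 15×10 matrix has rank 10, and its Smith normal form has invariant factors (1,1,1,1,1,1,1,1,1,2).

From H_k ≅ ker(∂_k) / im(∂_{k+1}) we obtain:

  H_0: rank C_0 − rank ∂_1 = 6 − 5 = 1, and the invariant factors of ∂_1 are all 1, so H_0 = Z.
  H_1: rank ker ∂_1 − rank ∂_2 = (15 − 5) − 10 = 0, and ∂_2 has invariant factor 2 > 1, so H_1 = Z/2.
  H_2: rank ker ∂_2 − rank ∂_3 = (10 − 10) − 0 = 0, and there is no ∂_3, so H_2 = 0.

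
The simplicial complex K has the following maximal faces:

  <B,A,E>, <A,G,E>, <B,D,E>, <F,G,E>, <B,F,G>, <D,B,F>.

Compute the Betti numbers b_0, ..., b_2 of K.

Fix the vertex order A < B < D < E < F < G and write every simplex with vertices in increasing order. Then dim K = 2 and the simplices of K are:

  0-simplices (6): A, B, D, E, F, G
  1-simplices (12): AB, AE, AG, BD, BE, BF, BG, DE, DF, EF, EG, FG
  2-simplices (6): ABE, AEG, BDE, BDF, BFG, EFG

so the chain groups are C_0 ≅ Z^6, C_1 ≅ Z^12, C_2 ≅ Z^6.

Boundary ∂_1: C_1 → C_0 is given by ∂[p,q] = [q] − [p]. For instance
  ∂BE = E − B.
The resulting 6×12 matrix has rank 5, and its Smith normal form has invariant factors (1,1,1,1,1).

Boundary ∂_2: C_2 → C_1 sends each 2-simplex [p,q,r] to [q,r] − [p,r] + [p,q]. For instance
  ∂ABE = BE − AE + AB,
  ∂BFG = FG − BG + BF.
This gives a 12×6 integer matrix of rank 6; reducing to Smith normal form yields diagonal entries (1,1,1,1,1,1).

Now H_k = ker ∂_k / im ∂_{k+1}, so:

  H_0: rank C_0 − rank ∂_1 = 6 − 5 = 1, and the invariant factors of ∂_1 are all 1, so H_0 ≅ Z.
  H_1: rank ker ∂_1 − rank ∂_2 = (12 − 5) − 6 = 1, and the invariant factors of ∂_2 are all 1, so H_1 ≅ Z.
  H_2: rank ker ∂_2 − rank ∂_3 = (6 − 6) − 0 = 0, and there is no ∂_3, so H_2 ≅ 0.

As a check, the Euler characteristic is 6 − 12 + 6 = 0, which agrees with 1 − 1 + 0 = 0.

Hence the Betti numbers are b_0 = 1, b_1 = 1, b_2 = 0.

b_0 = 1, b_1 = 1, b_2 = 0.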